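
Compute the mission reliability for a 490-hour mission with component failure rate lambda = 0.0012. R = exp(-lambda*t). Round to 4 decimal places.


lambda = 0.0012
mission_time = 490
lambda * t = 0.0012 * 490 = 0.588
R = exp(-0.588)
R = 0.5554

0.5554


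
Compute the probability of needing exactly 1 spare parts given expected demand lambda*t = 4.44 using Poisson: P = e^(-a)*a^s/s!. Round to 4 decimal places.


a = 4.44, s = 1
e^(-a) = e^(-4.44) = 0.0118
a^s = 4.44^1 = 4.44
s! = 1
P = 0.0118 * 4.44 / 1
P = 0.0524

0.0524


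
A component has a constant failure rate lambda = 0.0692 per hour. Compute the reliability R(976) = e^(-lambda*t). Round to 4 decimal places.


lambda = 0.0692
t = 976
lambda * t = 67.5392
R(t) = e^(-67.5392)
R(t) = 0.0

0.0


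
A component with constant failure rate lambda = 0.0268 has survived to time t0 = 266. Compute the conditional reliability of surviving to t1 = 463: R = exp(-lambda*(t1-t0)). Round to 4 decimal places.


lambda = 0.0268
t0 = 266, t1 = 463
t1 - t0 = 197
lambda * (t1-t0) = 0.0268 * 197 = 5.2796
R = exp(-5.2796)
R = 0.0051

0.0051


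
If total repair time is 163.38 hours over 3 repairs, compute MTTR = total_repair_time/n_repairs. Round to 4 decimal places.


total_repair_time = 163.38
n_repairs = 3
MTTR = 163.38 / 3
MTTR = 54.46

54.46


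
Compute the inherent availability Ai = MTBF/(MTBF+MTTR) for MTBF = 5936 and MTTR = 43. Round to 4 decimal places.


MTBF = 5936
MTTR = 43
MTBF + MTTR = 5979
Ai = 5936 / 5979
Ai = 0.9928

0.9928


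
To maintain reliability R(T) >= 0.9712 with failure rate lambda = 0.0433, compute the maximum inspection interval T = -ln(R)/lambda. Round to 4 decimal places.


R_target = 0.9712
lambda = 0.0433
-ln(0.9712) = 0.0292
T = 0.0292 / 0.0433
T = 0.6749

0.6749


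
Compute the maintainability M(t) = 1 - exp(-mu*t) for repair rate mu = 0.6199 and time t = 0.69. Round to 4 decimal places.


mu = 0.6199, t = 0.69
mu * t = 0.6199 * 0.69 = 0.4277
exp(-0.4277) = 0.652
M(t) = 1 - 0.652
M(t) = 0.348

0.348


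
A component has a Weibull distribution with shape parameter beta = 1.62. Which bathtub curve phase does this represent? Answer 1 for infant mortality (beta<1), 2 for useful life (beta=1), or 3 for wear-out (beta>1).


beta = 1.62
Compare beta to 1:
beta < 1 => infant mortality (phase 1)
beta = 1 => useful life (phase 2)
beta > 1 => wear-out (phase 3)
Since beta = 1.62, this is wear-out (increasing failure rate)
Phase = 3

3


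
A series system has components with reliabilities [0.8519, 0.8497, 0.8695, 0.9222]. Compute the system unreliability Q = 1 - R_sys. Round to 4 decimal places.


Components: [0.8519, 0.8497, 0.8695, 0.9222]
After component 1: product = 0.8519
After component 2: product = 0.7239
After component 3: product = 0.6294
After component 4: product = 0.5804
R_sys = 0.5804
Q = 1 - 0.5804 = 0.4196

0.4196


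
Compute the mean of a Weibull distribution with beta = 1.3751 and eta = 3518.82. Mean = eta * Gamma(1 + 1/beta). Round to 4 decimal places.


beta = 1.3751, eta = 3518.82
1/beta = 0.7272
1 + 1/beta = 1.7272
Gamma(1.7272) = 0.9141
Mean = 3518.82 * 0.9141
Mean = 3216.4765

3216.4765


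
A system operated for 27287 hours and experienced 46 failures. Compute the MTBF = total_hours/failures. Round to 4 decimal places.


total_hours = 27287
failures = 46
MTBF = 27287 / 46
MTBF = 593.1957

593.1957


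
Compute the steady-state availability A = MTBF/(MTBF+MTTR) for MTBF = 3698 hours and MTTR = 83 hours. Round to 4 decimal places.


MTBF = 3698
MTTR = 83
MTBF + MTTR = 3781
A = 3698 / 3781
A = 0.978

0.978


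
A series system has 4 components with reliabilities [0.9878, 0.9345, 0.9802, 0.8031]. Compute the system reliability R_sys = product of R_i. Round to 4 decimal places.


Components: [0.9878, 0.9345, 0.9802, 0.8031]
After component 1 (R=0.9878): product = 0.9878
After component 2 (R=0.9345): product = 0.9231
After component 3 (R=0.9802): product = 0.9048
After component 4 (R=0.8031): product = 0.7267
R_sys = 0.7267

0.7267


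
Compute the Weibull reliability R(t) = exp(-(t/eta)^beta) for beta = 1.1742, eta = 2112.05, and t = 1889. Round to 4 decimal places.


beta = 1.1742, eta = 2112.05, t = 1889
t/eta = 1889 / 2112.05 = 0.8944
(t/eta)^beta = 0.8944^1.1742 = 0.8772
R(t) = exp(-0.8772)
R(t) = 0.416

0.416


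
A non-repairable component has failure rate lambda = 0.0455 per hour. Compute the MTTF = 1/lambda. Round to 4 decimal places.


lambda = 0.0455
MTTF = 1 / 0.0455
MTTF = 21.978

21.978


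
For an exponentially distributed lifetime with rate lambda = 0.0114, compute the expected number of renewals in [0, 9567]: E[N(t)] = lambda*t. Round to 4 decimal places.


lambda = 0.0114
t = 9567
E[N(t)] = lambda * t
E[N(t)] = 0.0114 * 9567
E[N(t)] = 109.0638

109.0638


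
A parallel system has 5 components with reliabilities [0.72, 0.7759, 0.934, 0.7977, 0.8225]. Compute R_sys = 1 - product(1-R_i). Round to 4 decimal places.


Components: [0.72, 0.7759, 0.934, 0.7977, 0.8225]
(1 - 0.72) = 0.28, running product = 0.28
(1 - 0.7759) = 0.2241, running product = 0.0627
(1 - 0.934) = 0.066, running product = 0.0041
(1 - 0.7977) = 0.2023, running product = 0.0008
(1 - 0.8225) = 0.1775, running product = 0.0001
Product of (1-R_i) = 0.0001
R_sys = 1 - 0.0001 = 0.9999

0.9999


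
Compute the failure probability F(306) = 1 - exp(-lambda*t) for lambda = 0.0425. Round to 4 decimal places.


lambda = 0.0425, t = 306
lambda * t = 13.005
exp(-13.005) = 0.0
F(t) = 1 - 0.0
F(t) = 1.0

1.0


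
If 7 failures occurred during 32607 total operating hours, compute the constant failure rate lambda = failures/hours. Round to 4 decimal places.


failures = 7
total_hours = 32607
lambda = 7 / 32607
lambda = 0.0002

0.0002


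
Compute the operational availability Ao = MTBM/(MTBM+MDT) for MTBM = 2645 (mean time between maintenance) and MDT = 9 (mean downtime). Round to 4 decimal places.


MTBM = 2645
MDT = 9
MTBM + MDT = 2654
Ao = 2645 / 2654
Ao = 0.9966

0.9966


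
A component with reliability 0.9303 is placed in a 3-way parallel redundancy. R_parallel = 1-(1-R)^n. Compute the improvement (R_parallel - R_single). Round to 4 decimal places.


R_single = 0.9303, n = 3
1 - R_single = 0.0697
(1 - R_single)^n = 0.0697^3 = 0.0003
R_parallel = 1 - 0.0003 = 0.9997
Improvement = 0.9997 - 0.9303
Improvement = 0.0694

0.0694


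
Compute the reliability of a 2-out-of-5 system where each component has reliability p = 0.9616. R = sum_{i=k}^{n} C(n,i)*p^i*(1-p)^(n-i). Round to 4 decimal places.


k = 2, n = 5, p = 0.9616
i=2: C(5,2)=10 * 0.9616^2 * 0.0384^3 = 0.0005
i=3: C(5,3)=10 * 0.9616^3 * 0.0384^2 = 0.0131
i=4: C(5,4)=5 * 0.9616^4 * 0.0384^1 = 0.1642
i=5: C(5,5)=1 * 0.9616^5 * 0.0384^0 = 0.8222
R = sum of terms = 1.0

1.0


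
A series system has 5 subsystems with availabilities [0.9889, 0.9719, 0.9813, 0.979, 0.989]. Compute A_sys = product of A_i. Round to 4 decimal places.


Subsystems: [0.9889, 0.9719, 0.9813, 0.979, 0.989]
After subsystem 1 (A=0.9889): product = 0.9889
After subsystem 2 (A=0.9719): product = 0.9611
After subsystem 3 (A=0.9813): product = 0.9431
After subsystem 4 (A=0.979): product = 0.9233
After subsystem 5 (A=0.989): product = 0.9132
A_sys = 0.9132

0.9132


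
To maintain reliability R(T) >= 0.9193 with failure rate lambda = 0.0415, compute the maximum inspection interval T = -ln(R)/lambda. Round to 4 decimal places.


R_target = 0.9193
lambda = 0.0415
-ln(0.9193) = 0.0841
T = 0.0841 / 0.0415
T = 2.0275

2.0275


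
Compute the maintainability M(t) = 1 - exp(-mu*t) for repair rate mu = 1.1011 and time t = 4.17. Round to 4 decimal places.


mu = 1.1011, t = 4.17
mu * t = 1.1011 * 4.17 = 4.5916
exp(-4.5916) = 0.0101
M(t) = 1 - 0.0101
M(t) = 0.9899

0.9899


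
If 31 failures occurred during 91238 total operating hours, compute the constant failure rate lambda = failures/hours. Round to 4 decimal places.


failures = 31
total_hours = 91238
lambda = 31 / 91238
lambda = 0.0003

0.0003


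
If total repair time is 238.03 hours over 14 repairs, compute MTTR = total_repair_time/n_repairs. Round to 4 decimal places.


total_repair_time = 238.03
n_repairs = 14
MTTR = 238.03 / 14
MTTR = 17.0021

17.0021


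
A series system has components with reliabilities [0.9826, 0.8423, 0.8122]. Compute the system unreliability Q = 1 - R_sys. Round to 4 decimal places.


Components: [0.9826, 0.8423, 0.8122]
After component 1: product = 0.9826
After component 2: product = 0.8276
After component 3: product = 0.6722
R_sys = 0.6722
Q = 1 - 0.6722 = 0.3278

0.3278


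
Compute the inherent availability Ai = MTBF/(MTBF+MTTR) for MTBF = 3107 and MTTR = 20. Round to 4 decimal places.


MTBF = 3107
MTTR = 20
MTBF + MTTR = 3127
Ai = 3107 / 3127
Ai = 0.9936

0.9936


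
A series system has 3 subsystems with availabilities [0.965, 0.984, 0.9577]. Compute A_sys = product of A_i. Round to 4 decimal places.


Subsystems: [0.965, 0.984, 0.9577]
After subsystem 1 (A=0.965): product = 0.965
After subsystem 2 (A=0.984): product = 0.9496
After subsystem 3 (A=0.9577): product = 0.9094
A_sys = 0.9094

0.9094


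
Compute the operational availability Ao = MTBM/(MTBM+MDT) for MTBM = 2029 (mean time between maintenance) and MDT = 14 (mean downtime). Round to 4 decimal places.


MTBM = 2029
MDT = 14
MTBM + MDT = 2043
Ao = 2029 / 2043
Ao = 0.9931

0.9931


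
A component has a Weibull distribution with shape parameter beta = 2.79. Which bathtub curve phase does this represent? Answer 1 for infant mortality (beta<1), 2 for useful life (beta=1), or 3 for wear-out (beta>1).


beta = 2.79
Compare beta to 1:
beta < 1 => infant mortality (phase 1)
beta = 1 => useful life (phase 2)
beta > 1 => wear-out (phase 3)
Since beta = 2.79, this is wear-out (increasing failure rate)
Phase = 3

3


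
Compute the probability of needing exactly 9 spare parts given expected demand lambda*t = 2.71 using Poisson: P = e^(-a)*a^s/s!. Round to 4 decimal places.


a = 2.71, s = 9
e^(-a) = e^(-2.71) = 0.0665
a^s = 2.71^9 = 7883.5825
s! = 362880
P = 0.0665 * 7883.5825 / 362880
P = 0.0014

0.0014


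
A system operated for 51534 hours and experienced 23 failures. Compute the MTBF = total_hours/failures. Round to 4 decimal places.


total_hours = 51534
failures = 23
MTBF = 51534 / 23
MTBF = 2240.6087

2240.6087


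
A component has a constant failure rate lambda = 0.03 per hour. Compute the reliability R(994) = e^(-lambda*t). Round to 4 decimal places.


lambda = 0.03
t = 994
lambda * t = 29.82
R(t) = e^(-29.82)
R(t) = 0.0

0.0


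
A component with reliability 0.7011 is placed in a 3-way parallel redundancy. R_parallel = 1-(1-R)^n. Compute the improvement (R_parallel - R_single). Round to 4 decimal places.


R_single = 0.7011, n = 3
1 - R_single = 0.2989
(1 - R_single)^n = 0.2989^3 = 0.0267
R_parallel = 1 - 0.0267 = 0.9733
Improvement = 0.9733 - 0.7011
Improvement = 0.2722

0.2722


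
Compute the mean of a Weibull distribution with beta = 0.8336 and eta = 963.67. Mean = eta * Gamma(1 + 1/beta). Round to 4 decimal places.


beta = 0.8336, eta = 963.67
1/beta = 1.1996
1 + 1/beta = 2.1996
Gamma(2.1996) = 1.1016
Mean = 963.67 * 1.1016
Mean = 1061.5522

1061.5522


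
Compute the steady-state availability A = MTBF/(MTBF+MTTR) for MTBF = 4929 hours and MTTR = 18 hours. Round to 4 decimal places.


MTBF = 4929
MTTR = 18
MTBF + MTTR = 4947
A = 4929 / 4947
A = 0.9964

0.9964


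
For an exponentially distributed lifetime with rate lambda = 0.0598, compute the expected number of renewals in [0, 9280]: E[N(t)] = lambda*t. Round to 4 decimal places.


lambda = 0.0598
t = 9280
E[N(t)] = lambda * t
E[N(t)] = 0.0598 * 9280
E[N(t)] = 554.944

554.944


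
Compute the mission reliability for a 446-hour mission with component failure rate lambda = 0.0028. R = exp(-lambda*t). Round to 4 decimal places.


lambda = 0.0028
mission_time = 446
lambda * t = 0.0028 * 446 = 1.2488
R = exp(-1.2488)
R = 0.2868

0.2868


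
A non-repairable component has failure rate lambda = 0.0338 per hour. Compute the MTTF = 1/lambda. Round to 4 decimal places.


lambda = 0.0338
MTTF = 1 / 0.0338
MTTF = 29.5858

29.5858


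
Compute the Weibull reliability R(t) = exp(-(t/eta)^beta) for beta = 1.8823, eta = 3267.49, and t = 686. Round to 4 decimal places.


beta = 1.8823, eta = 3267.49, t = 686
t/eta = 686 / 3267.49 = 0.2099
(t/eta)^beta = 0.2099^1.8823 = 0.053
R(t) = exp(-0.053)
R(t) = 0.9484

0.9484


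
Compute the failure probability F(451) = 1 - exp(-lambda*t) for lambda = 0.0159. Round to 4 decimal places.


lambda = 0.0159, t = 451
lambda * t = 7.1709
exp(-7.1709) = 0.0008
F(t) = 1 - 0.0008
F(t) = 0.9992

0.9992


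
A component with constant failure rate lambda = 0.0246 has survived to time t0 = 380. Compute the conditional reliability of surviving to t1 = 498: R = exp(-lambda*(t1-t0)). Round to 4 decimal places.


lambda = 0.0246
t0 = 380, t1 = 498
t1 - t0 = 118
lambda * (t1-t0) = 0.0246 * 118 = 2.9028
R = exp(-2.9028)
R = 0.0549

0.0549


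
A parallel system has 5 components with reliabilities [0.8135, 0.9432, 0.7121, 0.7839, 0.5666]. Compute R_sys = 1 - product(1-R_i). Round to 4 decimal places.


Components: [0.8135, 0.9432, 0.7121, 0.7839, 0.5666]
(1 - 0.8135) = 0.1865, running product = 0.1865
(1 - 0.9432) = 0.0568, running product = 0.0106
(1 - 0.7121) = 0.2879, running product = 0.003
(1 - 0.7839) = 0.2161, running product = 0.0007
(1 - 0.5666) = 0.4334, running product = 0.0003
Product of (1-R_i) = 0.0003
R_sys = 1 - 0.0003 = 0.9997

0.9997


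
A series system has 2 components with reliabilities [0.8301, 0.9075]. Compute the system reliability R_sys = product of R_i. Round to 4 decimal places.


Components: [0.8301, 0.9075]
After component 1 (R=0.8301): product = 0.8301
After component 2 (R=0.9075): product = 0.7533
R_sys = 0.7533

0.7533


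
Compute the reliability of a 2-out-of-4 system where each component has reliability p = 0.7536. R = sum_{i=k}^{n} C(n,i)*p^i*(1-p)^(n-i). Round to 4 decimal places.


k = 2, n = 4, p = 0.7536
i=2: C(4,2)=6 * 0.7536^2 * 0.2464^2 = 0.2069
i=3: C(4,3)=4 * 0.7536^3 * 0.2464^1 = 0.4218
i=4: C(4,4)=1 * 0.7536^4 * 0.2464^0 = 0.3225
R = sum of terms = 0.9512

0.9512


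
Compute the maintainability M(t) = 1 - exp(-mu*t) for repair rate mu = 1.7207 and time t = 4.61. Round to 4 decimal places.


mu = 1.7207, t = 4.61
mu * t = 1.7207 * 4.61 = 7.9324
exp(-7.9324) = 0.0004
M(t) = 1 - 0.0004
M(t) = 0.9996

0.9996


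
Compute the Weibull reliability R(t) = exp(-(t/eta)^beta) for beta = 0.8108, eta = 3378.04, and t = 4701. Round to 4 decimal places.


beta = 0.8108, eta = 3378.04, t = 4701
t/eta = 4701 / 3378.04 = 1.3916
(t/eta)^beta = 1.3916^0.8108 = 1.3073
R(t) = exp(-1.3073)
R(t) = 0.2706

0.2706


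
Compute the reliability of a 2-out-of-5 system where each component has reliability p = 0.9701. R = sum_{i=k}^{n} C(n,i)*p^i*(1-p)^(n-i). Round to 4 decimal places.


k = 2, n = 5, p = 0.9701
i=2: C(5,2)=10 * 0.9701^2 * 0.0299^3 = 0.0003
i=3: C(5,3)=10 * 0.9701^3 * 0.0299^2 = 0.0082
i=4: C(5,4)=5 * 0.9701^4 * 0.0299^1 = 0.1324
i=5: C(5,5)=1 * 0.9701^5 * 0.0299^0 = 0.8592
R = sum of terms = 1.0

1.0


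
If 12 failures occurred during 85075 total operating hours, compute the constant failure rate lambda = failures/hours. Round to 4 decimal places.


failures = 12
total_hours = 85075
lambda = 12 / 85075
lambda = 0.0001

0.0001


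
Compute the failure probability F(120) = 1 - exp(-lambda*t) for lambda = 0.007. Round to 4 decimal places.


lambda = 0.007, t = 120
lambda * t = 0.84
exp(-0.84) = 0.4317
F(t) = 1 - 0.4317
F(t) = 0.5683

0.5683


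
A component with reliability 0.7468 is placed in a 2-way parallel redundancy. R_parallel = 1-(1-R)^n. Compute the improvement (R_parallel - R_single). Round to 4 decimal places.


R_single = 0.7468, n = 2
1 - R_single = 0.2532
(1 - R_single)^n = 0.2532^2 = 0.0641
R_parallel = 1 - 0.0641 = 0.9359
Improvement = 0.9359 - 0.7468
Improvement = 0.1891

0.1891


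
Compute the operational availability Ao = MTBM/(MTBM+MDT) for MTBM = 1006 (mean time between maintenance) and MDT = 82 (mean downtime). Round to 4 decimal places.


MTBM = 1006
MDT = 82
MTBM + MDT = 1088
Ao = 1006 / 1088
Ao = 0.9246

0.9246


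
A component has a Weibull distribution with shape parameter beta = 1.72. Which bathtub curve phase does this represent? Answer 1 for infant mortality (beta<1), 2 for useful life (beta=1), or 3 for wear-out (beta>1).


beta = 1.72
Compare beta to 1:
beta < 1 => infant mortality (phase 1)
beta = 1 => useful life (phase 2)
beta > 1 => wear-out (phase 3)
Since beta = 1.72, this is wear-out (increasing failure rate)
Phase = 3

3


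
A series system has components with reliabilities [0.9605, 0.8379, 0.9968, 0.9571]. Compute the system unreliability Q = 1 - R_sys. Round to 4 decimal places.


Components: [0.9605, 0.8379, 0.9968, 0.9571]
After component 1: product = 0.9605
After component 2: product = 0.8048
After component 3: product = 0.8022
After component 4: product = 0.7678
R_sys = 0.7678
Q = 1 - 0.7678 = 0.2322

0.2322


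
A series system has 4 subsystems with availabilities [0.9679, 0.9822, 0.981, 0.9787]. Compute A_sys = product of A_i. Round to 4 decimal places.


Subsystems: [0.9679, 0.9822, 0.981, 0.9787]
After subsystem 1 (A=0.9679): product = 0.9679
After subsystem 2 (A=0.9822): product = 0.9507
After subsystem 3 (A=0.981): product = 0.9326
After subsystem 4 (A=0.9787): product = 0.9127
A_sys = 0.9127

0.9127


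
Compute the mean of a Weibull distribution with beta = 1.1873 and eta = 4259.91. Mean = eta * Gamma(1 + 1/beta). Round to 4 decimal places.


beta = 1.1873, eta = 4259.91
1/beta = 0.8422
1 + 1/beta = 1.8422
Gamma(1.8422) = 0.9433
Mean = 4259.91 * 0.9433
Mean = 4018.2859

4018.2859


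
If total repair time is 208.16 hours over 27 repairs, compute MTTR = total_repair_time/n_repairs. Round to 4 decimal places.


total_repair_time = 208.16
n_repairs = 27
MTTR = 208.16 / 27
MTTR = 7.7096

7.7096


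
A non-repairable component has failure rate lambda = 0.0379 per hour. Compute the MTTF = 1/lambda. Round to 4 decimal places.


lambda = 0.0379
MTTF = 1 / 0.0379
MTTF = 26.3852

26.3852


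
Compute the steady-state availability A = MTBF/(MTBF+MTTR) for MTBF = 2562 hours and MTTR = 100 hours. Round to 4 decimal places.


MTBF = 2562
MTTR = 100
MTBF + MTTR = 2662
A = 2562 / 2662
A = 0.9624

0.9624


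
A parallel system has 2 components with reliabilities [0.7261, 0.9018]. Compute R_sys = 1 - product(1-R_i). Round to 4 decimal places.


Components: [0.7261, 0.9018]
(1 - 0.7261) = 0.2739, running product = 0.2739
(1 - 0.9018) = 0.0982, running product = 0.0269
Product of (1-R_i) = 0.0269
R_sys = 1 - 0.0269 = 0.9731

0.9731


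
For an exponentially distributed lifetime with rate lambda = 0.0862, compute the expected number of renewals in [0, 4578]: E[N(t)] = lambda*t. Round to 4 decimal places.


lambda = 0.0862
t = 4578
E[N(t)] = lambda * t
E[N(t)] = 0.0862 * 4578
E[N(t)] = 394.6236

394.6236


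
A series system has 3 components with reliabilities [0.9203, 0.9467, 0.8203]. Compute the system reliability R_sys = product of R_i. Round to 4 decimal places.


Components: [0.9203, 0.9467, 0.8203]
After component 1 (R=0.9203): product = 0.9203
After component 2 (R=0.9467): product = 0.8712
After component 3 (R=0.8203): product = 0.7147
R_sys = 0.7147

0.7147


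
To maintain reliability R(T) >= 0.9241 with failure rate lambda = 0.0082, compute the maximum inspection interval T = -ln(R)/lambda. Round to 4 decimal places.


R_target = 0.9241
lambda = 0.0082
-ln(0.9241) = 0.0789
T = 0.0789 / 0.0082
T = 9.6262

9.6262


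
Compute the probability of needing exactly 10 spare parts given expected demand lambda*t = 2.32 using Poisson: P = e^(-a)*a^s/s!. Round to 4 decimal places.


a = 2.32, s = 10
e^(-a) = e^(-2.32) = 0.0983
a^s = 2.32^10 = 4517.3095
s! = 3628800
P = 0.0983 * 4517.3095 / 3628800
P = 0.0001

0.0001


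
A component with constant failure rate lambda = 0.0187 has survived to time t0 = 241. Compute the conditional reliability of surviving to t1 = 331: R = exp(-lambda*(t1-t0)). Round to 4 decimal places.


lambda = 0.0187
t0 = 241, t1 = 331
t1 - t0 = 90
lambda * (t1-t0) = 0.0187 * 90 = 1.683
R = exp(-1.683)
R = 0.1858

0.1858


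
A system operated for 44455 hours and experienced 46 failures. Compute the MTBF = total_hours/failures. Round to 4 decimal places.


total_hours = 44455
failures = 46
MTBF = 44455 / 46
MTBF = 966.413

966.413


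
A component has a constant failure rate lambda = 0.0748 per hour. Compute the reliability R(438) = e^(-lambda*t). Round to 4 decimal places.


lambda = 0.0748
t = 438
lambda * t = 32.7624
R(t) = e^(-32.7624)
R(t) = 0.0

0.0


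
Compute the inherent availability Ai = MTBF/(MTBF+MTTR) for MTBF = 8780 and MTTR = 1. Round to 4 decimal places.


MTBF = 8780
MTTR = 1
MTBF + MTTR = 8781
Ai = 8780 / 8781
Ai = 0.9999

0.9999


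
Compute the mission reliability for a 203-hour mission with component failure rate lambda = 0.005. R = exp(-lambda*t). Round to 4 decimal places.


lambda = 0.005
mission_time = 203
lambda * t = 0.005 * 203 = 1.015
R = exp(-1.015)
R = 0.3624

0.3624


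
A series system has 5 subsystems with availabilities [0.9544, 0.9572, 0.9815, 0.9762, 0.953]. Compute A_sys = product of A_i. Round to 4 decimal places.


Subsystems: [0.9544, 0.9572, 0.9815, 0.9762, 0.953]
After subsystem 1 (A=0.9544): product = 0.9544
After subsystem 2 (A=0.9572): product = 0.9136
After subsystem 3 (A=0.9815): product = 0.8967
After subsystem 4 (A=0.9762): product = 0.8753
After subsystem 5 (A=0.953): product = 0.8342
A_sys = 0.8342

0.8342


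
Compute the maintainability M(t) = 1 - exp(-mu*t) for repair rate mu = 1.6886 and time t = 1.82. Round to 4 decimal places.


mu = 1.6886, t = 1.82
mu * t = 1.6886 * 1.82 = 3.0733
exp(-3.0733) = 0.0463
M(t) = 1 - 0.0463
M(t) = 0.9537

0.9537


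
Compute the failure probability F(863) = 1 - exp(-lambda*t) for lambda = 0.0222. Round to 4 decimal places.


lambda = 0.0222, t = 863
lambda * t = 19.1586
exp(-19.1586) = 0.0
F(t) = 1 - 0.0
F(t) = 1.0

1.0


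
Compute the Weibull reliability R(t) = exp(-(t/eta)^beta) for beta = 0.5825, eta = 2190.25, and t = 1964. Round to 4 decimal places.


beta = 0.5825, eta = 2190.25, t = 1964
t/eta = 1964 / 2190.25 = 0.8967
(t/eta)^beta = 0.8967^0.5825 = 0.9385
R(t) = exp(-0.9385)
R(t) = 0.3912

0.3912


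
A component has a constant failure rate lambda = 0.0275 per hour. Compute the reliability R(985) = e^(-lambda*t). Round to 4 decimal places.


lambda = 0.0275
t = 985
lambda * t = 27.0875
R(t) = e^(-27.0875)
R(t) = 0.0

0.0


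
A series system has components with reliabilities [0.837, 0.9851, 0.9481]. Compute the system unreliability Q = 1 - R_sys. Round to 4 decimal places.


Components: [0.837, 0.9851, 0.9481]
After component 1: product = 0.837
After component 2: product = 0.8245
After component 3: product = 0.7817
R_sys = 0.7817
Q = 1 - 0.7817 = 0.2183

0.2183


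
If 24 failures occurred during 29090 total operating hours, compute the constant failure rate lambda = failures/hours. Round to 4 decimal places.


failures = 24
total_hours = 29090
lambda = 24 / 29090
lambda = 0.0008

0.0008


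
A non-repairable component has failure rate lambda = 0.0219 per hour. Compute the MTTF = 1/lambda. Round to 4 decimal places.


lambda = 0.0219
MTTF = 1 / 0.0219
MTTF = 45.6621

45.6621


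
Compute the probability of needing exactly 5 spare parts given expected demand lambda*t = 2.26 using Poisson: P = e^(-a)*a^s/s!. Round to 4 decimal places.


a = 2.26, s = 5
e^(-a) = e^(-2.26) = 0.1044
a^s = 2.26^5 = 58.9579
s! = 120
P = 0.1044 * 58.9579 / 120
P = 0.0513

0.0513


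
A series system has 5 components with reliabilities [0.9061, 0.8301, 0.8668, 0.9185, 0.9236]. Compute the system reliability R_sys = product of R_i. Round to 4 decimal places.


Components: [0.9061, 0.8301, 0.8668, 0.9185, 0.9236]
After component 1 (R=0.9061): product = 0.9061
After component 2 (R=0.8301): product = 0.7522
After component 3 (R=0.8668): product = 0.652
After component 4 (R=0.9185): product = 0.5988
After component 5 (R=0.9236): product = 0.5531
R_sys = 0.5531

0.5531


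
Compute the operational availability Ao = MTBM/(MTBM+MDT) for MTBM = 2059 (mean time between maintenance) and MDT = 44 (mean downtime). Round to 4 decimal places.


MTBM = 2059
MDT = 44
MTBM + MDT = 2103
Ao = 2059 / 2103
Ao = 0.9791

0.9791


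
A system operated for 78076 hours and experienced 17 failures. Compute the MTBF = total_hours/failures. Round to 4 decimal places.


total_hours = 78076
failures = 17
MTBF = 78076 / 17
MTBF = 4592.7059

4592.7059


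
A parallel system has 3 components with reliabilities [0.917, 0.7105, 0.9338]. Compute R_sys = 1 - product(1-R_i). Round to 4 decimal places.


Components: [0.917, 0.7105, 0.9338]
(1 - 0.917) = 0.083, running product = 0.083
(1 - 0.7105) = 0.2895, running product = 0.024
(1 - 0.9338) = 0.0662, running product = 0.0016
Product of (1-R_i) = 0.0016
R_sys = 1 - 0.0016 = 0.9984

0.9984


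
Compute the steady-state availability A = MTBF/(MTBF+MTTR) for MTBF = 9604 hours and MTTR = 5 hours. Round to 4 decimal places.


MTBF = 9604
MTTR = 5
MTBF + MTTR = 9609
A = 9604 / 9609
A = 0.9995

0.9995


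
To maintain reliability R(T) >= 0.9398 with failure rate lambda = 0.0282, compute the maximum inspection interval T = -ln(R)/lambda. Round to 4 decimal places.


R_target = 0.9398
lambda = 0.0282
-ln(0.9398) = 0.0621
T = 0.0621 / 0.0282
T = 2.2017

2.2017


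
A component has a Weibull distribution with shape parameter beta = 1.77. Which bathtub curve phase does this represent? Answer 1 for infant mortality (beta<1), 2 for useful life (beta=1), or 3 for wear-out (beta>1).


beta = 1.77
Compare beta to 1:
beta < 1 => infant mortality (phase 1)
beta = 1 => useful life (phase 2)
beta > 1 => wear-out (phase 3)
Since beta = 1.77, this is wear-out (increasing failure rate)
Phase = 3

3


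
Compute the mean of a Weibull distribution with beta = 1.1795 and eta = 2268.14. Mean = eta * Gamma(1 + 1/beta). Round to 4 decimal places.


beta = 1.1795, eta = 2268.14
1/beta = 0.8478
1 + 1/beta = 1.8478
Gamma(1.8478) = 0.9449
Mean = 2268.14 * 0.9449
Mean = 2143.2787

2143.2787


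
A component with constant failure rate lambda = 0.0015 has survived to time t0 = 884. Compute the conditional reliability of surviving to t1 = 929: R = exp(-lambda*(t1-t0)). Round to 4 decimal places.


lambda = 0.0015
t0 = 884, t1 = 929
t1 - t0 = 45
lambda * (t1-t0) = 0.0015 * 45 = 0.0675
R = exp(-0.0675)
R = 0.9347

0.9347


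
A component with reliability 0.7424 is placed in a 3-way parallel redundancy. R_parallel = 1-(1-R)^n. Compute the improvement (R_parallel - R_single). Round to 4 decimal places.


R_single = 0.7424, n = 3
1 - R_single = 0.2576
(1 - R_single)^n = 0.2576^3 = 0.0171
R_parallel = 1 - 0.0171 = 0.9829
Improvement = 0.9829 - 0.7424
Improvement = 0.2405

0.2405


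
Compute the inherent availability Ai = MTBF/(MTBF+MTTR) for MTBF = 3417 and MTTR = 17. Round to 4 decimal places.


MTBF = 3417
MTTR = 17
MTBF + MTTR = 3434
Ai = 3417 / 3434
Ai = 0.995

0.995


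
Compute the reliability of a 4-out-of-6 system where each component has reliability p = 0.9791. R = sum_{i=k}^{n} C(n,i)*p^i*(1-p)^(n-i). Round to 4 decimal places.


k = 4, n = 6, p = 0.9791
i=4: C(6,4)=15 * 0.9791^4 * 0.0209^2 = 0.006
i=5: C(6,5)=6 * 0.9791^5 * 0.0209^1 = 0.1128
i=6: C(6,6)=1 * 0.9791^6 * 0.0209^0 = 0.881
R = sum of terms = 0.9998

0.9998


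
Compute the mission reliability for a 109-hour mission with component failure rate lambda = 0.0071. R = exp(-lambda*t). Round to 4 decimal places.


lambda = 0.0071
mission_time = 109
lambda * t = 0.0071 * 109 = 0.7739
R = exp(-0.7739)
R = 0.4612

0.4612


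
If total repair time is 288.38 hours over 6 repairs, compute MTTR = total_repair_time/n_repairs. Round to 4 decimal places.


total_repair_time = 288.38
n_repairs = 6
MTTR = 288.38 / 6
MTTR = 48.0633

48.0633


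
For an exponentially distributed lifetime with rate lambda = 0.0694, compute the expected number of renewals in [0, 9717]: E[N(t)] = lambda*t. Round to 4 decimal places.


lambda = 0.0694
t = 9717
E[N(t)] = lambda * t
E[N(t)] = 0.0694 * 9717
E[N(t)] = 674.3598

674.3598


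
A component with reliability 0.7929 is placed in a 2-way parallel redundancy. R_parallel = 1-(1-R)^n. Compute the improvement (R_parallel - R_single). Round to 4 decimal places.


R_single = 0.7929, n = 2
1 - R_single = 0.2071
(1 - R_single)^n = 0.2071^2 = 0.0429
R_parallel = 1 - 0.0429 = 0.9571
Improvement = 0.9571 - 0.7929
Improvement = 0.1642

0.1642


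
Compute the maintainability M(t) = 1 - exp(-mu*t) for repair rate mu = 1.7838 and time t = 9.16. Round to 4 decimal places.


mu = 1.7838, t = 9.16
mu * t = 1.7838 * 9.16 = 16.3396
exp(-16.3396) = 0.0
M(t) = 1 - 0.0
M(t) = 1.0

1.0


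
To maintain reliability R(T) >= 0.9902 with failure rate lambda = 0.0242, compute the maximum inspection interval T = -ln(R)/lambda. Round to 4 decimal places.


R_target = 0.9902
lambda = 0.0242
-ln(0.9902) = 0.0098
T = 0.0098 / 0.0242
T = 0.407

0.407


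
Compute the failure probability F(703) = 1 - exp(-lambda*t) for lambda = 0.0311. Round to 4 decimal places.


lambda = 0.0311, t = 703
lambda * t = 21.8633
exp(-21.8633) = 0.0
F(t) = 1 - 0.0
F(t) = 1.0

1.0


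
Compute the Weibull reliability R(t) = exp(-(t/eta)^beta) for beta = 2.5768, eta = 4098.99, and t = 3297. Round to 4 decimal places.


beta = 2.5768, eta = 4098.99, t = 3297
t/eta = 3297 / 4098.99 = 0.8043
(t/eta)^beta = 0.8043^2.5768 = 0.5706
R(t) = exp(-0.5706)
R(t) = 0.5652

0.5652


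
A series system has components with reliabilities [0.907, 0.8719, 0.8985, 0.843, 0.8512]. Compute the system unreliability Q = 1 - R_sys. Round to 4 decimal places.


Components: [0.907, 0.8719, 0.8985, 0.843, 0.8512]
After component 1: product = 0.907
After component 2: product = 0.7908
After component 3: product = 0.7105
After component 4: product = 0.599
After component 5: product = 0.5099
R_sys = 0.5099
Q = 1 - 0.5099 = 0.4901

0.4901


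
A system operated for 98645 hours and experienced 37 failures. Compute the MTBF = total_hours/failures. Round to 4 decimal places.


total_hours = 98645
failures = 37
MTBF = 98645 / 37
MTBF = 2666.0811

2666.0811


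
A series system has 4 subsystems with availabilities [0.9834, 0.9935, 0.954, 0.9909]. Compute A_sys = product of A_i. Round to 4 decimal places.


Subsystems: [0.9834, 0.9935, 0.954, 0.9909]
After subsystem 1 (A=0.9834): product = 0.9834
After subsystem 2 (A=0.9935): product = 0.977
After subsystem 3 (A=0.954): product = 0.9321
After subsystem 4 (A=0.9909): product = 0.9236
A_sys = 0.9236

0.9236


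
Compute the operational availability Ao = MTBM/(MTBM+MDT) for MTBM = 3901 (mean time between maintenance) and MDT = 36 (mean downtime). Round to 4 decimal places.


MTBM = 3901
MDT = 36
MTBM + MDT = 3937
Ao = 3901 / 3937
Ao = 0.9909

0.9909


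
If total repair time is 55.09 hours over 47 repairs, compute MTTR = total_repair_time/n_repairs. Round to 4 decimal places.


total_repair_time = 55.09
n_repairs = 47
MTTR = 55.09 / 47
MTTR = 1.1721

1.1721


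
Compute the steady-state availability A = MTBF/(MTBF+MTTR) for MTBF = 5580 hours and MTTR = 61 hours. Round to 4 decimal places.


MTBF = 5580
MTTR = 61
MTBF + MTTR = 5641
A = 5580 / 5641
A = 0.9892

0.9892


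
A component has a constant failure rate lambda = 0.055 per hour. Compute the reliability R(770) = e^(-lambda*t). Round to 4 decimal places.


lambda = 0.055
t = 770
lambda * t = 42.35
R(t) = e^(-42.35)
R(t) = 0.0

0.0


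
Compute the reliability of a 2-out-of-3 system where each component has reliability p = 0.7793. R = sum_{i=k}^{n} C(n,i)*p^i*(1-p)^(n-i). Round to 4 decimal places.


k = 2, n = 3, p = 0.7793
i=2: C(3,2)=3 * 0.7793^2 * 0.2207^1 = 0.4021
i=3: C(3,3)=1 * 0.7793^3 * 0.2207^0 = 0.4733
R = sum of terms = 0.8754

0.8754


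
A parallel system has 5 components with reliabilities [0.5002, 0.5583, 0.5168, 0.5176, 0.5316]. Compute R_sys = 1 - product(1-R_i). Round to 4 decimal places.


Components: [0.5002, 0.5583, 0.5168, 0.5176, 0.5316]
(1 - 0.5002) = 0.4998, running product = 0.4998
(1 - 0.5583) = 0.4417, running product = 0.2208
(1 - 0.5168) = 0.4832, running product = 0.1067
(1 - 0.5176) = 0.4824, running product = 0.0515
(1 - 0.5316) = 0.4684, running product = 0.0241
Product of (1-R_i) = 0.0241
R_sys = 1 - 0.0241 = 0.9759

0.9759


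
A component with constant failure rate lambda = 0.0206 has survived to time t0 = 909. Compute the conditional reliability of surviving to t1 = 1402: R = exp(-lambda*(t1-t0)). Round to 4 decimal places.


lambda = 0.0206
t0 = 909, t1 = 1402
t1 - t0 = 493
lambda * (t1-t0) = 0.0206 * 493 = 10.1558
R = exp(-10.1558)
R = 0.0

0.0


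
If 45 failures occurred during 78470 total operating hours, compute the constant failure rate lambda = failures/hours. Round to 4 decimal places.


failures = 45
total_hours = 78470
lambda = 45 / 78470
lambda = 0.0006

0.0006


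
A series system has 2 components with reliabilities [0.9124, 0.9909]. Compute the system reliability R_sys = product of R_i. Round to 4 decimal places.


Components: [0.9124, 0.9909]
After component 1 (R=0.9124): product = 0.9124
After component 2 (R=0.9909): product = 0.9041
R_sys = 0.9041

0.9041


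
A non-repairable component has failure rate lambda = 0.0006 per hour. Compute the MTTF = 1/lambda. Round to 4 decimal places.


lambda = 0.0006
MTTF = 1 / 0.0006
MTTF = 1666.6667

1666.6667


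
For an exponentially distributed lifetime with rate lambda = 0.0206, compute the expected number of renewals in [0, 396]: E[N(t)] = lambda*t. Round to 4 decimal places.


lambda = 0.0206
t = 396
E[N(t)] = lambda * t
E[N(t)] = 0.0206 * 396
E[N(t)] = 8.1576

8.1576


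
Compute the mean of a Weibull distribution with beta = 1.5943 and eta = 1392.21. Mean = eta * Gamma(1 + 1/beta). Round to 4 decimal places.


beta = 1.5943, eta = 1392.21
1/beta = 0.6272
1 + 1/beta = 1.6272
Gamma(1.6272) = 0.8969
Mean = 1392.21 * 0.8969
Mean = 1248.6332

1248.6332


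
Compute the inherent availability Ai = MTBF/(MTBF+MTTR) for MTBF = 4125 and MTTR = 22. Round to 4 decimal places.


MTBF = 4125
MTTR = 22
MTBF + MTTR = 4147
Ai = 4125 / 4147
Ai = 0.9947

0.9947


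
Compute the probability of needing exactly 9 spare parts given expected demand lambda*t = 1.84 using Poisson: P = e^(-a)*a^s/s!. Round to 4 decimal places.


a = 1.84, s = 9
e^(-a) = e^(-1.84) = 0.1588
a^s = 1.84^9 = 241.7466
s! = 362880
P = 0.1588 * 241.7466 / 362880
P = 0.0001

0.0001


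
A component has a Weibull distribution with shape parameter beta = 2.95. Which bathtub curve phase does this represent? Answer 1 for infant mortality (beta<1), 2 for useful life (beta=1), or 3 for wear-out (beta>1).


beta = 2.95
Compare beta to 1:
beta < 1 => infant mortality (phase 1)
beta = 1 => useful life (phase 2)
beta > 1 => wear-out (phase 3)
Since beta = 2.95, this is wear-out (increasing failure rate)
Phase = 3

3


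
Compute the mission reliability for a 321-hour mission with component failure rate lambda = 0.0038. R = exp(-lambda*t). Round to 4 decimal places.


lambda = 0.0038
mission_time = 321
lambda * t = 0.0038 * 321 = 1.2198
R = exp(-1.2198)
R = 0.2953

0.2953


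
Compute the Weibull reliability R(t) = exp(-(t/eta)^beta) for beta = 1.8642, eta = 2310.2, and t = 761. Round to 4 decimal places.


beta = 1.8642, eta = 2310.2, t = 761
t/eta = 761 / 2310.2 = 0.3294
(t/eta)^beta = 0.3294^1.8642 = 0.1262
R(t) = exp(-0.1262)
R(t) = 0.8815

0.8815


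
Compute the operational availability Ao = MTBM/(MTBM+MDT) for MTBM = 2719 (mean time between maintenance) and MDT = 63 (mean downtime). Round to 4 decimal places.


MTBM = 2719
MDT = 63
MTBM + MDT = 2782
Ao = 2719 / 2782
Ao = 0.9774

0.9774


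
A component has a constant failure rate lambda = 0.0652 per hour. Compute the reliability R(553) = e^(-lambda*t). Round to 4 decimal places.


lambda = 0.0652
t = 553
lambda * t = 36.0556
R(t) = e^(-36.0556)
R(t) = 0.0

0.0


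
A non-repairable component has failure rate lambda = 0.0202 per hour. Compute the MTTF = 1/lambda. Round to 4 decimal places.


lambda = 0.0202
MTTF = 1 / 0.0202
MTTF = 49.505

49.505


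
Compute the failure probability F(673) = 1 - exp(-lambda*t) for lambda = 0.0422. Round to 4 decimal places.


lambda = 0.0422, t = 673
lambda * t = 28.4006
exp(-28.4006) = 0.0
F(t) = 1 - 0.0
F(t) = 1.0

1.0


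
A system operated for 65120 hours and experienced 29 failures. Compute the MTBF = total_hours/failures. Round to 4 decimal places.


total_hours = 65120
failures = 29
MTBF = 65120 / 29
MTBF = 2245.5172

2245.5172


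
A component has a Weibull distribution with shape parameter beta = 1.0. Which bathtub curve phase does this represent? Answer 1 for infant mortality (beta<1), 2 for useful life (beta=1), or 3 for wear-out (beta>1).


beta = 1.0
Compare beta to 1:
beta < 1 => infant mortality (phase 1)
beta = 1 => useful life (phase 2)
beta > 1 => wear-out (phase 3)
Since beta = 1.0, this is useful life (constant failure rate)
Phase = 2

2


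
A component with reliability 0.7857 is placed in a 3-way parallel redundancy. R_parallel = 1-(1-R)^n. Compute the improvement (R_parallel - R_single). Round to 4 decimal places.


R_single = 0.7857, n = 3
1 - R_single = 0.2143
(1 - R_single)^n = 0.2143^3 = 0.0098
R_parallel = 1 - 0.0098 = 0.9902
Improvement = 0.9902 - 0.7857
Improvement = 0.2045

0.2045


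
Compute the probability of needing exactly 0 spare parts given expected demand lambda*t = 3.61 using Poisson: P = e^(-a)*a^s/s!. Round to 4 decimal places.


a = 3.61, s = 0
e^(-a) = e^(-3.61) = 0.0271
a^s = 3.61^0 = 1.0
s! = 1
P = 0.0271 * 1.0 / 1
P = 0.0271

0.0271


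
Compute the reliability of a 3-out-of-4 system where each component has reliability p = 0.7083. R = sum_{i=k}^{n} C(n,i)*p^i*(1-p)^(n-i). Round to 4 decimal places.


k = 3, n = 4, p = 0.7083
i=3: C(4,3)=4 * 0.7083^3 * 0.2917^1 = 0.4146
i=4: C(4,4)=1 * 0.7083^4 * 0.2917^0 = 0.2517
R = sum of terms = 0.6663

0.6663


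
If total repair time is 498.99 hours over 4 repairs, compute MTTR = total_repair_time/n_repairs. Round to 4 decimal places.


total_repair_time = 498.99
n_repairs = 4
MTTR = 498.99 / 4
MTTR = 124.7475

124.7475


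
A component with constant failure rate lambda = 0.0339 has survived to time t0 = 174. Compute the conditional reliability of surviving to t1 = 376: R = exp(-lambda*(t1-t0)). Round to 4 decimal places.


lambda = 0.0339
t0 = 174, t1 = 376
t1 - t0 = 202
lambda * (t1-t0) = 0.0339 * 202 = 6.8478
R = exp(-6.8478)
R = 0.0011

0.0011


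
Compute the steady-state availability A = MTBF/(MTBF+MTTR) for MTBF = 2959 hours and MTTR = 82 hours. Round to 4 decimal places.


MTBF = 2959
MTTR = 82
MTBF + MTTR = 3041
A = 2959 / 3041
A = 0.973

0.973


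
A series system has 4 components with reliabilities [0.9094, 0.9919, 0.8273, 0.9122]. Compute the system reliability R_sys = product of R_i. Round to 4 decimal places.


Components: [0.9094, 0.9919, 0.8273, 0.9122]
After component 1 (R=0.9094): product = 0.9094
After component 2 (R=0.9919): product = 0.902
After component 3 (R=0.8273): product = 0.7463
After component 4 (R=0.9122): product = 0.6807
R_sys = 0.6807

0.6807


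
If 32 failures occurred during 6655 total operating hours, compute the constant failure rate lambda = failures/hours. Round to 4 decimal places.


failures = 32
total_hours = 6655
lambda = 32 / 6655
lambda = 0.0048

0.0048


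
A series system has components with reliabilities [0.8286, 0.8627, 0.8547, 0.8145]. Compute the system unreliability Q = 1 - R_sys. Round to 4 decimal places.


Components: [0.8286, 0.8627, 0.8547, 0.8145]
After component 1: product = 0.8286
After component 2: product = 0.7148
After component 3: product = 0.611
After component 4: product = 0.4976
R_sys = 0.4976
Q = 1 - 0.4976 = 0.5024

0.5024
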